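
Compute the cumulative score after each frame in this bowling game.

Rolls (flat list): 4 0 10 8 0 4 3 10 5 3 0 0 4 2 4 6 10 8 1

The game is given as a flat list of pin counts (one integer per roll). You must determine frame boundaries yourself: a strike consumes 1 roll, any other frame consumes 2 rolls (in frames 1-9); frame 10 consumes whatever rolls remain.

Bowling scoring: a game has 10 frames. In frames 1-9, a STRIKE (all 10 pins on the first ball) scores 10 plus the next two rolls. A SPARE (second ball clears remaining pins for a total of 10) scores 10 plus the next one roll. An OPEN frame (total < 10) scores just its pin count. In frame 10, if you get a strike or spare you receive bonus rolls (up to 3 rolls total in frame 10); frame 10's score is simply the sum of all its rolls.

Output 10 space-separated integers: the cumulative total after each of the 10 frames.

Frame 1: OPEN (4+0=4). Cumulative: 4
Frame 2: STRIKE. 10 + next two rolls (8+0) = 18. Cumulative: 22
Frame 3: OPEN (8+0=8). Cumulative: 30
Frame 4: OPEN (4+3=7). Cumulative: 37
Frame 5: STRIKE. 10 + next two rolls (5+3) = 18. Cumulative: 55
Frame 6: OPEN (5+3=8). Cumulative: 63
Frame 7: OPEN (0+0=0). Cumulative: 63
Frame 8: OPEN (4+2=6). Cumulative: 69
Frame 9: SPARE (4+6=10). 10 + next roll (10) = 20. Cumulative: 89
Frame 10: STRIKE. Sum of all frame-10 rolls (10+8+1) = 19. Cumulative: 108

Answer: 4 22 30 37 55 63 63 69 89 108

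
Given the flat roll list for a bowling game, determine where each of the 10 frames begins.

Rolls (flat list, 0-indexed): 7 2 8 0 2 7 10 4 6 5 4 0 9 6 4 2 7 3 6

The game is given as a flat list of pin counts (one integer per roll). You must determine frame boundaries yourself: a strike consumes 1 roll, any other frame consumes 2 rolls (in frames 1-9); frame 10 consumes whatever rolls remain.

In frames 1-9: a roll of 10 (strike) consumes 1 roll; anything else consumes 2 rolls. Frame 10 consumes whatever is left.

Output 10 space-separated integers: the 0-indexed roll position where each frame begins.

Answer: 0 2 4 6 7 9 11 13 15 17

Derivation:
Frame 1 starts at roll index 0: rolls=7,2 (sum=9), consumes 2 rolls
Frame 2 starts at roll index 2: rolls=8,0 (sum=8), consumes 2 rolls
Frame 3 starts at roll index 4: rolls=2,7 (sum=9), consumes 2 rolls
Frame 4 starts at roll index 6: roll=10 (strike), consumes 1 roll
Frame 5 starts at roll index 7: rolls=4,6 (sum=10), consumes 2 rolls
Frame 6 starts at roll index 9: rolls=5,4 (sum=9), consumes 2 rolls
Frame 7 starts at roll index 11: rolls=0,9 (sum=9), consumes 2 rolls
Frame 8 starts at roll index 13: rolls=6,4 (sum=10), consumes 2 rolls
Frame 9 starts at roll index 15: rolls=2,7 (sum=9), consumes 2 rolls
Frame 10 starts at roll index 17: 2 remaining rolls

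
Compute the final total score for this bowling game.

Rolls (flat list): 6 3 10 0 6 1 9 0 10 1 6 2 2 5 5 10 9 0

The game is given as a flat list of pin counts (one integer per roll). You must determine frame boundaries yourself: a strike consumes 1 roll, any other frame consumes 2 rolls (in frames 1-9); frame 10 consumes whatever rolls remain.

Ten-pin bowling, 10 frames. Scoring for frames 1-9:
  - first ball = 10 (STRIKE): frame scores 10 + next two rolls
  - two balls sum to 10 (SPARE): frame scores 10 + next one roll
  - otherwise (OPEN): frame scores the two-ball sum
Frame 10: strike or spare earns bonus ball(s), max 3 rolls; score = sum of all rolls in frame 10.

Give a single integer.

Frame 1: OPEN (6+3=9). Cumulative: 9
Frame 2: STRIKE. 10 + next two rolls (0+6) = 16. Cumulative: 25
Frame 3: OPEN (0+6=6). Cumulative: 31
Frame 4: SPARE (1+9=10). 10 + next roll (0) = 10. Cumulative: 41
Frame 5: SPARE (0+10=10). 10 + next roll (1) = 11. Cumulative: 52
Frame 6: OPEN (1+6=7). Cumulative: 59
Frame 7: OPEN (2+2=4). Cumulative: 63
Frame 8: SPARE (5+5=10). 10 + next roll (10) = 20. Cumulative: 83
Frame 9: STRIKE. 10 + next two rolls (9+0) = 19. Cumulative: 102
Frame 10: OPEN. Sum of all frame-10 rolls (9+0) = 9. Cumulative: 111

Answer: 111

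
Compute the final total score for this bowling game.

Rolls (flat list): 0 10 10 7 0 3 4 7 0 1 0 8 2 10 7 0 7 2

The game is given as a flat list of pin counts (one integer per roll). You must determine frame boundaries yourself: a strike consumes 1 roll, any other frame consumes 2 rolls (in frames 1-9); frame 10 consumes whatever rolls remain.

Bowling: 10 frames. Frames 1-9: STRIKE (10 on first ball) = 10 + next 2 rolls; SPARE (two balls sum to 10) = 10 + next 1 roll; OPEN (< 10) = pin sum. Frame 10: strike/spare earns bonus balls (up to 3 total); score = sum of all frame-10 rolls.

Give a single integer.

Frame 1: SPARE (0+10=10). 10 + next roll (10) = 20. Cumulative: 20
Frame 2: STRIKE. 10 + next two rolls (7+0) = 17. Cumulative: 37
Frame 3: OPEN (7+0=7). Cumulative: 44
Frame 4: OPEN (3+4=7). Cumulative: 51
Frame 5: OPEN (7+0=7). Cumulative: 58
Frame 6: OPEN (1+0=1). Cumulative: 59
Frame 7: SPARE (8+2=10). 10 + next roll (10) = 20. Cumulative: 79
Frame 8: STRIKE. 10 + next two rolls (7+0) = 17. Cumulative: 96
Frame 9: OPEN (7+0=7). Cumulative: 103
Frame 10: OPEN. Sum of all frame-10 rolls (7+2) = 9. Cumulative: 112

Answer: 112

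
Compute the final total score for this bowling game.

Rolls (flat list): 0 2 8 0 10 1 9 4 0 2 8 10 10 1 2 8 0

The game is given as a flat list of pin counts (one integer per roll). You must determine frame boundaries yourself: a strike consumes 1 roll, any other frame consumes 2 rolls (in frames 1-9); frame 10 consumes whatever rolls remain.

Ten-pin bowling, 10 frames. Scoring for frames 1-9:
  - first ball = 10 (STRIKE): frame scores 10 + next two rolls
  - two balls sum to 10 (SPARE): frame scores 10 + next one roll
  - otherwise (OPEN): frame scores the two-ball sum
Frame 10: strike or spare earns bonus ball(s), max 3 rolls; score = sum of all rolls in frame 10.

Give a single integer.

Answer: 113

Derivation:
Frame 1: OPEN (0+2=2). Cumulative: 2
Frame 2: OPEN (8+0=8). Cumulative: 10
Frame 3: STRIKE. 10 + next two rolls (1+9) = 20. Cumulative: 30
Frame 4: SPARE (1+9=10). 10 + next roll (4) = 14. Cumulative: 44
Frame 5: OPEN (4+0=4). Cumulative: 48
Frame 6: SPARE (2+8=10). 10 + next roll (10) = 20. Cumulative: 68
Frame 7: STRIKE. 10 + next two rolls (10+1) = 21. Cumulative: 89
Frame 8: STRIKE. 10 + next two rolls (1+2) = 13. Cumulative: 102
Frame 9: OPEN (1+2=3). Cumulative: 105
Frame 10: OPEN. Sum of all frame-10 rolls (8+0) = 8. Cumulative: 113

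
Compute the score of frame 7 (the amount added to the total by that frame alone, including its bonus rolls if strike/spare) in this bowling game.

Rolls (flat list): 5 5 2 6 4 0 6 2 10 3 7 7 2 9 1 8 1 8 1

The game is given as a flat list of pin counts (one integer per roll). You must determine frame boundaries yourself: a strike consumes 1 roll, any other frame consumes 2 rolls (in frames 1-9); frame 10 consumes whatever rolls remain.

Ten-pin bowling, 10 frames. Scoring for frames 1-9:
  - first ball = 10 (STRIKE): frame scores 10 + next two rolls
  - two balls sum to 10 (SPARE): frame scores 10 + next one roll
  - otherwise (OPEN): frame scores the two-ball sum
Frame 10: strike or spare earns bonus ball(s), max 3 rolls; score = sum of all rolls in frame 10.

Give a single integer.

Answer: 9

Derivation:
Frame 1: SPARE (5+5=10). 10 + next roll (2) = 12. Cumulative: 12
Frame 2: OPEN (2+6=8). Cumulative: 20
Frame 3: OPEN (4+0=4). Cumulative: 24
Frame 4: OPEN (6+2=8). Cumulative: 32
Frame 5: STRIKE. 10 + next two rolls (3+7) = 20. Cumulative: 52
Frame 6: SPARE (3+7=10). 10 + next roll (7) = 17. Cumulative: 69
Frame 7: OPEN (7+2=9). Cumulative: 78
Frame 8: SPARE (9+1=10). 10 + next roll (8) = 18. Cumulative: 96
Frame 9: OPEN (8+1=9). Cumulative: 105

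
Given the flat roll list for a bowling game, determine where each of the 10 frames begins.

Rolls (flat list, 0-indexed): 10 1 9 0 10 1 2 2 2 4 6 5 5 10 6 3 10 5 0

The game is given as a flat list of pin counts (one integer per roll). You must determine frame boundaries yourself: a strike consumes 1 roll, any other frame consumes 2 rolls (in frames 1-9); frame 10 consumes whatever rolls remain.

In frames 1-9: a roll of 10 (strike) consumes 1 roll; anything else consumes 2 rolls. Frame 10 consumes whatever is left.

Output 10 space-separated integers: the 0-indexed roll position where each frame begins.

Answer: 0 1 3 5 7 9 11 13 14 16

Derivation:
Frame 1 starts at roll index 0: roll=10 (strike), consumes 1 roll
Frame 2 starts at roll index 1: rolls=1,9 (sum=10), consumes 2 rolls
Frame 3 starts at roll index 3: rolls=0,10 (sum=10), consumes 2 rolls
Frame 4 starts at roll index 5: rolls=1,2 (sum=3), consumes 2 rolls
Frame 5 starts at roll index 7: rolls=2,2 (sum=4), consumes 2 rolls
Frame 6 starts at roll index 9: rolls=4,6 (sum=10), consumes 2 rolls
Frame 7 starts at roll index 11: rolls=5,5 (sum=10), consumes 2 rolls
Frame 8 starts at roll index 13: roll=10 (strike), consumes 1 roll
Frame 9 starts at roll index 14: rolls=6,3 (sum=9), consumes 2 rolls
Frame 10 starts at roll index 16: 3 remaining rolls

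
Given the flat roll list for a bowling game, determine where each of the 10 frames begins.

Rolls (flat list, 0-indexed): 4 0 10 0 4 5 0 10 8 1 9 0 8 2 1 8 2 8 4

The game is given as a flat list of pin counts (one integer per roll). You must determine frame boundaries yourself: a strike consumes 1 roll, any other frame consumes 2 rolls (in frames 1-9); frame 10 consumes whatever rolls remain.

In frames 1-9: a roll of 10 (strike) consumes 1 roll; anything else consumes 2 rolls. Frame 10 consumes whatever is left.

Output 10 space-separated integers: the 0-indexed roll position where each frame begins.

Frame 1 starts at roll index 0: rolls=4,0 (sum=4), consumes 2 rolls
Frame 2 starts at roll index 2: roll=10 (strike), consumes 1 roll
Frame 3 starts at roll index 3: rolls=0,4 (sum=4), consumes 2 rolls
Frame 4 starts at roll index 5: rolls=5,0 (sum=5), consumes 2 rolls
Frame 5 starts at roll index 7: roll=10 (strike), consumes 1 roll
Frame 6 starts at roll index 8: rolls=8,1 (sum=9), consumes 2 rolls
Frame 7 starts at roll index 10: rolls=9,0 (sum=9), consumes 2 rolls
Frame 8 starts at roll index 12: rolls=8,2 (sum=10), consumes 2 rolls
Frame 9 starts at roll index 14: rolls=1,8 (sum=9), consumes 2 rolls
Frame 10 starts at roll index 16: 3 remaining rolls

Answer: 0 2 3 5 7 8 10 12 14 16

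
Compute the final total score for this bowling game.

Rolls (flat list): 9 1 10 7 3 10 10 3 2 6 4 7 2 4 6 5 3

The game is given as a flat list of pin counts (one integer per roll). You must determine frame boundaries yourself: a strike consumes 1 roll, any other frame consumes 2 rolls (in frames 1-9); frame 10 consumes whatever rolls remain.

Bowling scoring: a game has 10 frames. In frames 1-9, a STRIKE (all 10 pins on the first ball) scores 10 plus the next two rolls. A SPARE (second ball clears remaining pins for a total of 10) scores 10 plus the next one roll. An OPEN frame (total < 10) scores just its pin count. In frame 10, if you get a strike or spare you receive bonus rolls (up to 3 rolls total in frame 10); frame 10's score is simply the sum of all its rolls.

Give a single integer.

Frame 1: SPARE (9+1=10). 10 + next roll (10) = 20. Cumulative: 20
Frame 2: STRIKE. 10 + next two rolls (7+3) = 20. Cumulative: 40
Frame 3: SPARE (7+3=10). 10 + next roll (10) = 20. Cumulative: 60
Frame 4: STRIKE. 10 + next two rolls (10+3) = 23. Cumulative: 83
Frame 5: STRIKE. 10 + next two rolls (3+2) = 15. Cumulative: 98
Frame 6: OPEN (3+2=5). Cumulative: 103
Frame 7: SPARE (6+4=10). 10 + next roll (7) = 17. Cumulative: 120
Frame 8: OPEN (7+2=9). Cumulative: 129
Frame 9: SPARE (4+6=10). 10 + next roll (5) = 15. Cumulative: 144
Frame 10: OPEN. Sum of all frame-10 rolls (5+3) = 8. Cumulative: 152

Answer: 152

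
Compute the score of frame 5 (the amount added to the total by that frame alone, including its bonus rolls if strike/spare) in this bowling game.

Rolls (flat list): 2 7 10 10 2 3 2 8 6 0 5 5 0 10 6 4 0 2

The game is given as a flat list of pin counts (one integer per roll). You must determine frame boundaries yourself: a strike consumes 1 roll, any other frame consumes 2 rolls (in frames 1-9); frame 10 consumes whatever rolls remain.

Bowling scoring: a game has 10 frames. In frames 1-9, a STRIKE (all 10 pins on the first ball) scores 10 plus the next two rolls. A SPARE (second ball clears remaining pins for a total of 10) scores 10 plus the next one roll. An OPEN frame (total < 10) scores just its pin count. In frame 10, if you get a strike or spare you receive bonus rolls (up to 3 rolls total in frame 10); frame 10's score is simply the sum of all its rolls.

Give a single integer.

Answer: 16

Derivation:
Frame 1: OPEN (2+7=9). Cumulative: 9
Frame 2: STRIKE. 10 + next two rolls (10+2) = 22. Cumulative: 31
Frame 3: STRIKE. 10 + next two rolls (2+3) = 15. Cumulative: 46
Frame 4: OPEN (2+3=5). Cumulative: 51
Frame 5: SPARE (2+8=10). 10 + next roll (6) = 16. Cumulative: 67
Frame 6: OPEN (6+0=6). Cumulative: 73
Frame 7: SPARE (5+5=10). 10 + next roll (0) = 10. Cumulative: 83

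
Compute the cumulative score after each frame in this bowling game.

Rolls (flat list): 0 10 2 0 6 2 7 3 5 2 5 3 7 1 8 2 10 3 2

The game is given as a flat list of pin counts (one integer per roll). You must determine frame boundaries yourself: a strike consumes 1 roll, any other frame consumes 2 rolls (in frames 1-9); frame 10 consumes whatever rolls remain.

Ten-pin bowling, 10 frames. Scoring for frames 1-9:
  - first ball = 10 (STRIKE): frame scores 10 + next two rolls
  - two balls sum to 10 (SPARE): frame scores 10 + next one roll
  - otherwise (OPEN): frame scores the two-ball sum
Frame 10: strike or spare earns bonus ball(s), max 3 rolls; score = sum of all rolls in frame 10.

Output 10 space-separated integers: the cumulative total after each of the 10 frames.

Answer: 12 14 22 37 44 52 60 80 95 100

Derivation:
Frame 1: SPARE (0+10=10). 10 + next roll (2) = 12. Cumulative: 12
Frame 2: OPEN (2+0=2). Cumulative: 14
Frame 3: OPEN (6+2=8). Cumulative: 22
Frame 4: SPARE (7+3=10). 10 + next roll (5) = 15. Cumulative: 37
Frame 5: OPEN (5+2=7). Cumulative: 44
Frame 6: OPEN (5+3=8). Cumulative: 52
Frame 7: OPEN (7+1=8). Cumulative: 60
Frame 8: SPARE (8+2=10). 10 + next roll (10) = 20. Cumulative: 80
Frame 9: STRIKE. 10 + next two rolls (3+2) = 15. Cumulative: 95
Frame 10: OPEN. Sum of all frame-10 rolls (3+2) = 5. Cumulative: 100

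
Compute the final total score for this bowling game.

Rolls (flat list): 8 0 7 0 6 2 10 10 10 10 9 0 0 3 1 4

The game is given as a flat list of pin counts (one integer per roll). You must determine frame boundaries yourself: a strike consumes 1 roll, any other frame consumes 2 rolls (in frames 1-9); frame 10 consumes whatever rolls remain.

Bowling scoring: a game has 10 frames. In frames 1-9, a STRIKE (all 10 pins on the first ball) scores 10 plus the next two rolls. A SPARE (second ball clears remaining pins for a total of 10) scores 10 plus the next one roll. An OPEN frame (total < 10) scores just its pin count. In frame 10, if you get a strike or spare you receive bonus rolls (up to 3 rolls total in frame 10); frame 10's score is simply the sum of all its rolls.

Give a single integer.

Answer: 148

Derivation:
Frame 1: OPEN (8+0=8). Cumulative: 8
Frame 2: OPEN (7+0=7). Cumulative: 15
Frame 3: OPEN (6+2=8). Cumulative: 23
Frame 4: STRIKE. 10 + next two rolls (10+10) = 30. Cumulative: 53
Frame 5: STRIKE. 10 + next two rolls (10+10) = 30. Cumulative: 83
Frame 6: STRIKE. 10 + next two rolls (10+9) = 29. Cumulative: 112
Frame 7: STRIKE. 10 + next two rolls (9+0) = 19. Cumulative: 131
Frame 8: OPEN (9+0=9). Cumulative: 140
Frame 9: OPEN (0+3=3). Cumulative: 143
Frame 10: OPEN. Sum of all frame-10 rolls (1+4) = 5. Cumulative: 148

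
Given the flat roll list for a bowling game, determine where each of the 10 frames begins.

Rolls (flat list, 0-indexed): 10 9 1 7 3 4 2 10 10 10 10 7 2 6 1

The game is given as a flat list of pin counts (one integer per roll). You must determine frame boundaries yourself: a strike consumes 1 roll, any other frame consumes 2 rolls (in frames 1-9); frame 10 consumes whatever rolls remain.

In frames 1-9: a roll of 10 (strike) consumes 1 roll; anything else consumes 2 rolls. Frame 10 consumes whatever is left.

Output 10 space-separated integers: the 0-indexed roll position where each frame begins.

Frame 1 starts at roll index 0: roll=10 (strike), consumes 1 roll
Frame 2 starts at roll index 1: rolls=9,1 (sum=10), consumes 2 rolls
Frame 3 starts at roll index 3: rolls=7,3 (sum=10), consumes 2 rolls
Frame 4 starts at roll index 5: rolls=4,2 (sum=6), consumes 2 rolls
Frame 5 starts at roll index 7: roll=10 (strike), consumes 1 roll
Frame 6 starts at roll index 8: roll=10 (strike), consumes 1 roll
Frame 7 starts at roll index 9: roll=10 (strike), consumes 1 roll
Frame 8 starts at roll index 10: roll=10 (strike), consumes 1 roll
Frame 9 starts at roll index 11: rolls=7,2 (sum=9), consumes 2 rolls
Frame 10 starts at roll index 13: 2 remaining rolls

Answer: 0 1 3 5 7 8 9 10 11 13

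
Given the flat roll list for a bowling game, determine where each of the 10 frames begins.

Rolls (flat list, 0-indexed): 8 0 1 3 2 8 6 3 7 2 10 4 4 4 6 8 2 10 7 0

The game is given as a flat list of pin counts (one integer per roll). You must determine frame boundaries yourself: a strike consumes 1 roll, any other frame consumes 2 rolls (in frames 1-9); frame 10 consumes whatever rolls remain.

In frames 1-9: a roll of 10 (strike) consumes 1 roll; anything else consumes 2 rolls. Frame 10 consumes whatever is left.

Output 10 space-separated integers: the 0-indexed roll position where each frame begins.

Frame 1 starts at roll index 0: rolls=8,0 (sum=8), consumes 2 rolls
Frame 2 starts at roll index 2: rolls=1,3 (sum=4), consumes 2 rolls
Frame 3 starts at roll index 4: rolls=2,8 (sum=10), consumes 2 rolls
Frame 4 starts at roll index 6: rolls=6,3 (sum=9), consumes 2 rolls
Frame 5 starts at roll index 8: rolls=7,2 (sum=9), consumes 2 rolls
Frame 6 starts at roll index 10: roll=10 (strike), consumes 1 roll
Frame 7 starts at roll index 11: rolls=4,4 (sum=8), consumes 2 rolls
Frame 8 starts at roll index 13: rolls=4,6 (sum=10), consumes 2 rolls
Frame 9 starts at roll index 15: rolls=8,2 (sum=10), consumes 2 rolls
Frame 10 starts at roll index 17: 3 remaining rolls

Answer: 0 2 4 6 8 10 11 13 15 17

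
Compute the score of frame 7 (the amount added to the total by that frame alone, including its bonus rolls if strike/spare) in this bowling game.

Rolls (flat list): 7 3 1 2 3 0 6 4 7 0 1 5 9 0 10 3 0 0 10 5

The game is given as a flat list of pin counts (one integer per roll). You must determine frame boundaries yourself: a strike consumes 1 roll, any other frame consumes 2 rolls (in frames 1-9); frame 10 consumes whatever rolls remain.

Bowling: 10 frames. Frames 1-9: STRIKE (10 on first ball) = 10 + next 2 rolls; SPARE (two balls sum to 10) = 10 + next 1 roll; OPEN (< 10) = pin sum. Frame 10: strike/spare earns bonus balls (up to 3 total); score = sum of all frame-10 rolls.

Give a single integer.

Frame 1: SPARE (7+3=10). 10 + next roll (1) = 11. Cumulative: 11
Frame 2: OPEN (1+2=3). Cumulative: 14
Frame 3: OPEN (3+0=3). Cumulative: 17
Frame 4: SPARE (6+4=10). 10 + next roll (7) = 17. Cumulative: 34
Frame 5: OPEN (7+0=7). Cumulative: 41
Frame 6: OPEN (1+5=6). Cumulative: 47
Frame 7: OPEN (9+0=9). Cumulative: 56
Frame 8: STRIKE. 10 + next two rolls (3+0) = 13. Cumulative: 69
Frame 9: OPEN (3+0=3). Cumulative: 72

Answer: 9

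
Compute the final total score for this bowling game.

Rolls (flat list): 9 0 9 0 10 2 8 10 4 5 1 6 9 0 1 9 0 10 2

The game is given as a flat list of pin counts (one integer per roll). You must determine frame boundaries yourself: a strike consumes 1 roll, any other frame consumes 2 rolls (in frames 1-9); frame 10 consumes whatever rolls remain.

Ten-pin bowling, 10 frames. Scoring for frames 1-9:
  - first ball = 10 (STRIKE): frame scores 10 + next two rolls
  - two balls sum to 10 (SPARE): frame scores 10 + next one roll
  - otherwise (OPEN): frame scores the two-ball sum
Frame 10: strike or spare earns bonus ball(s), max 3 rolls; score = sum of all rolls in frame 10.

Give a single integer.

Frame 1: OPEN (9+0=9). Cumulative: 9
Frame 2: OPEN (9+0=9). Cumulative: 18
Frame 3: STRIKE. 10 + next two rolls (2+8) = 20. Cumulative: 38
Frame 4: SPARE (2+8=10). 10 + next roll (10) = 20. Cumulative: 58
Frame 5: STRIKE. 10 + next two rolls (4+5) = 19. Cumulative: 77
Frame 6: OPEN (4+5=9). Cumulative: 86
Frame 7: OPEN (1+6=7). Cumulative: 93
Frame 8: OPEN (9+0=9). Cumulative: 102
Frame 9: SPARE (1+9=10). 10 + next roll (0) = 10. Cumulative: 112
Frame 10: SPARE. Sum of all frame-10 rolls (0+10+2) = 12. Cumulative: 124

Answer: 124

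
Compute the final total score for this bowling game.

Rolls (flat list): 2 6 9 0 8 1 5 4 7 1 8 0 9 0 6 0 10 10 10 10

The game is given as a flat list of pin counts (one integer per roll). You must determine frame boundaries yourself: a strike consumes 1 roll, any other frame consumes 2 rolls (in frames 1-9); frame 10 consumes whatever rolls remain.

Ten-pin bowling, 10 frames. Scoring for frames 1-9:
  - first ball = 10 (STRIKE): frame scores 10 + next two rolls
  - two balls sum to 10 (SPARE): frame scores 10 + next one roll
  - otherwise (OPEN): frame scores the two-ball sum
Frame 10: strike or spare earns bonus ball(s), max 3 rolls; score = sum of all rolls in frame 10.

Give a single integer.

Frame 1: OPEN (2+6=8). Cumulative: 8
Frame 2: OPEN (9+0=9). Cumulative: 17
Frame 3: OPEN (8+1=9). Cumulative: 26
Frame 4: OPEN (5+4=9). Cumulative: 35
Frame 5: OPEN (7+1=8). Cumulative: 43
Frame 6: OPEN (8+0=8). Cumulative: 51
Frame 7: OPEN (9+0=9). Cumulative: 60
Frame 8: OPEN (6+0=6). Cumulative: 66
Frame 9: STRIKE. 10 + next two rolls (10+10) = 30. Cumulative: 96
Frame 10: STRIKE. Sum of all frame-10 rolls (10+10+10) = 30. Cumulative: 126

Answer: 126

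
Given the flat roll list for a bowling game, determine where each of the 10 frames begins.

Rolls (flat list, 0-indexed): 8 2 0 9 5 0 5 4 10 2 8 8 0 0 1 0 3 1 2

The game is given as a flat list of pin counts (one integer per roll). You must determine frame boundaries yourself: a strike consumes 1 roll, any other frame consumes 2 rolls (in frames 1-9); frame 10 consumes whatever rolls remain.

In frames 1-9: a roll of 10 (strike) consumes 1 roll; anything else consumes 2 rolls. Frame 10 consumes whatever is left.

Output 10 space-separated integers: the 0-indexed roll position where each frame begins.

Answer: 0 2 4 6 8 9 11 13 15 17

Derivation:
Frame 1 starts at roll index 0: rolls=8,2 (sum=10), consumes 2 rolls
Frame 2 starts at roll index 2: rolls=0,9 (sum=9), consumes 2 rolls
Frame 3 starts at roll index 4: rolls=5,0 (sum=5), consumes 2 rolls
Frame 4 starts at roll index 6: rolls=5,4 (sum=9), consumes 2 rolls
Frame 5 starts at roll index 8: roll=10 (strike), consumes 1 roll
Frame 6 starts at roll index 9: rolls=2,8 (sum=10), consumes 2 rolls
Frame 7 starts at roll index 11: rolls=8,0 (sum=8), consumes 2 rolls
Frame 8 starts at roll index 13: rolls=0,1 (sum=1), consumes 2 rolls
Frame 9 starts at roll index 15: rolls=0,3 (sum=3), consumes 2 rolls
Frame 10 starts at roll index 17: 2 remaining rolls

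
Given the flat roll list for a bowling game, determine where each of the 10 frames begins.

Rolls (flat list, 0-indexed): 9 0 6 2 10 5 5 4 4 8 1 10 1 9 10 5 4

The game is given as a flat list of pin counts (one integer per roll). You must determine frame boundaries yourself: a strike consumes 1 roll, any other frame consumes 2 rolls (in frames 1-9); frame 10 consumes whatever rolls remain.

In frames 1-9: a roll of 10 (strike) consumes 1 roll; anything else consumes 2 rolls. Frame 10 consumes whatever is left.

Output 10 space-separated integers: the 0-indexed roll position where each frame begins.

Answer: 0 2 4 5 7 9 11 12 14 15

Derivation:
Frame 1 starts at roll index 0: rolls=9,0 (sum=9), consumes 2 rolls
Frame 2 starts at roll index 2: rolls=6,2 (sum=8), consumes 2 rolls
Frame 3 starts at roll index 4: roll=10 (strike), consumes 1 roll
Frame 4 starts at roll index 5: rolls=5,5 (sum=10), consumes 2 rolls
Frame 5 starts at roll index 7: rolls=4,4 (sum=8), consumes 2 rolls
Frame 6 starts at roll index 9: rolls=8,1 (sum=9), consumes 2 rolls
Frame 7 starts at roll index 11: roll=10 (strike), consumes 1 roll
Frame 8 starts at roll index 12: rolls=1,9 (sum=10), consumes 2 rolls
Frame 9 starts at roll index 14: roll=10 (strike), consumes 1 roll
Frame 10 starts at roll index 15: 2 remaining rolls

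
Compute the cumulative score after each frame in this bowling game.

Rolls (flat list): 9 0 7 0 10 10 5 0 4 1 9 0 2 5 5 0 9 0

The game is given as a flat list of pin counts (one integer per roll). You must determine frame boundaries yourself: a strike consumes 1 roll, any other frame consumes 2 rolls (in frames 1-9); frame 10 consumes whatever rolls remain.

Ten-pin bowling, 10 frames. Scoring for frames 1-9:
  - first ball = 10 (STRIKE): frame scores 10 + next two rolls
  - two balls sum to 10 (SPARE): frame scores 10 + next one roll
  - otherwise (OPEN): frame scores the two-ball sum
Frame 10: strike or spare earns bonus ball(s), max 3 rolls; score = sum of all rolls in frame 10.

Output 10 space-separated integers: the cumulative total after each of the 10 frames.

Frame 1: OPEN (9+0=9). Cumulative: 9
Frame 2: OPEN (7+0=7). Cumulative: 16
Frame 3: STRIKE. 10 + next two rolls (10+5) = 25. Cumulative: 41
Frame 4: STRIKE. 10 + next two rolls (5+0) = 15. Cumulative: 56
Frame 5: OPEN (5+0=5). Cumulative: 61
Frame 6: OPEN (4+1=5). Cumulative: 66
Frame 7: OPEN (9+0=9). Cumulative: 75
Frame 8: OPEN (2+5=7). Cumulative: 82
Frame 9: OPEN (5+0=5). Cumulative: 87
Frame 10: OPEN. Sum of all frame-10 rolls (9+0) = 9. Cumulative: 96

Answer: 9 16 41 56 61 66 75 82 87 96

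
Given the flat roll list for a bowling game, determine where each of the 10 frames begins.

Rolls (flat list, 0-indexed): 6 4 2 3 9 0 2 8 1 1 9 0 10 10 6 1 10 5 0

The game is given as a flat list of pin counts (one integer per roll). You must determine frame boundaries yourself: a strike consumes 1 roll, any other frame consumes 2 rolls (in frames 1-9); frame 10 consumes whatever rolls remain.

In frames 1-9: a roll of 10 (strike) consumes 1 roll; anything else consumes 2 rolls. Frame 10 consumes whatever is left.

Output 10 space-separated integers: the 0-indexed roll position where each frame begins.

Answer: 0 2 4 6 8 10 12 13 14 16

Derivation:
Frame 1 starts at roll index 0: rolls=6,4 (sum=10), consumes 2 rolls
Frame 2 starts at roll index 2: rolls=2,3 (sum=5), consumes 2 rolls
Frame 3 starts at roll index 4: rolls=9,0 (sum=9), consumes 2 rolls
Frame 4 starts at roll index 6: rolls=2,8 (sum=10), consumes 2 rolls
Frame 5 starts at roll index 8: rolls=1,1 (sum=2), consumes 2 rolls
Frame 6 starts at roll index 10: rolls=9,0 (sum=9), consumes 2 rolls
Frame 7 starts at roll index 12: roll=10 (strike), consumes 1 roll
Frame 8 starts at roll index 13: roll=10 (strike), consumes 1 roll
Frame 9 starts at roll index 14: rolls=6,1 (sum=7), consumes 2 rolls
Frame 10 starts at roll index 16: 3 remaining rolls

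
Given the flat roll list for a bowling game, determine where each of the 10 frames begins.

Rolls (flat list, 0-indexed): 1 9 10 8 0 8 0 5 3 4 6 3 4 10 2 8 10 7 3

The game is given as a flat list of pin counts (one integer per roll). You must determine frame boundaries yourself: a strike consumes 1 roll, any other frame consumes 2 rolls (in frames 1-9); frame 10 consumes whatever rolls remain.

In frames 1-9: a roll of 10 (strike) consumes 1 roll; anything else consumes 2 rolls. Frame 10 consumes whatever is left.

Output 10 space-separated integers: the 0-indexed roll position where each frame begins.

Answer: 0 2 3 5 7 9 11 13 14 16

Derivation:
Frame 1 starts at roll index 0: rolls=1,9 (sum=10), consumes 2 rolls
Frame 2 starts at roll index 2: roll=10 (strike), consumes 1 roll
Frame 3 starts at roll index 3: rolls=8,0 (sum=8), consumes 2 rolls
Frame 4 starts at roll index 5: rolls=8,0 (sum=8), consumes 2 rolls
Frame 5 starts at roll index 7: rolls=5,3 (sum=8), consumes 2 rolls
Frame 6 starts at roll index 9: rolls=4,6 (sum=10), consumes 2 rolls
Frame 7 starts at roll index 11: rolls=3,4 (sum=7), consumes 2 rolls
Frame 8 starts at roll index 13: roll=10 (strike), consumes 1 roll
Frame 9 starts at roll index 14: rolls=2,8 (sum=10), consumes 2 rolls
Frame 10 starts at roll index 16: 3 remaining rolls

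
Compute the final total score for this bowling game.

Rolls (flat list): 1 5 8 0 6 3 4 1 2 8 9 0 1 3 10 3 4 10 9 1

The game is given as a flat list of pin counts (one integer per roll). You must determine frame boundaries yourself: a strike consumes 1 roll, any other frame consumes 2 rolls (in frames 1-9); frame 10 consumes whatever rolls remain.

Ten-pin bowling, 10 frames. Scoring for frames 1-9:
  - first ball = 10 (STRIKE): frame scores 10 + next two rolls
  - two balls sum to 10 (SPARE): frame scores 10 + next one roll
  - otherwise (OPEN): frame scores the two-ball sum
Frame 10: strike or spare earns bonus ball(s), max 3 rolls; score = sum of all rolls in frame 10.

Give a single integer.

Answer: 104

Derivation:
Frame 1: OPEN (1+5=6). Cumulative: 6
Frame 2: OPEN (8+0=8). Cumulative: 14
Frame 3: OPEN (6+3=9). Cumulative: 23
Frame 4: OPEN (4+1=5). Cumulative: 28
Frame 5: SPARE (2+8=10). 10 + next roll (9) = 19. Cumulative: 47
Frame 6: OPEN (9+0=9). Cumulative: 56
Frame 7: OPEN (1+3=4). Cumulative: 60
Frame 8: STRIKE. 10 + next two rolls (3+4) = 17. Cumulative: 77
Frame 9: OPEN (3+4=7). Cumulative: 84
Frame 10: STRIKE. Sum of all frame-10 rolls (10+9+1) = 20. Cumulative: 104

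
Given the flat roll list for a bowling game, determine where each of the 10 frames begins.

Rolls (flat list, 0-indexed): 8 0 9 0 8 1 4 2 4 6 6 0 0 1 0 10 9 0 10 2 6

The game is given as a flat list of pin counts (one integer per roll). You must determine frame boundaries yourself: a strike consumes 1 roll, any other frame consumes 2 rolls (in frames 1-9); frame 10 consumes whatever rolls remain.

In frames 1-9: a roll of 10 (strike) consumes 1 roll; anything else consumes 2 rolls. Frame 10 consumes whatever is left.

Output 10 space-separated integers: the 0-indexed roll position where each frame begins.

Answer: 0 2 4 6 8 10 12 14 16 18

Derivation:
Frame 1 starts at roll index 0: rolls=8,0 (sum=8), consumes 2 rolls
Frame 2 starts at roll index 2: rolls=9,0 (sum=9), consumes 2 rolls
Frame 3 starts at roll index 4: rolls=8,1 (sum=9), consumes 2 rolls
Frame 4 starts at roll index 6: rolls=4,2 (sum=6), consumes 2 rolls
Frame 5 starts at roll index 8: rolls=4,6 (sum=10), consumes 2 rolls
Frame 6 starts at roll index 10: rolls=6,0 (sum=6), consumes 2 rolls
Frame 7 starts at roll index 12: rolls=0,1 (sum=1), consumes 2 rolls
Frame 8 starts at roll index 14: rolls=0,10 (sum=10), consumes 2 rolls
Frame 9 starts at roll index 16: rolls=9,0 (sum=9), consumes 2 rolls
Frame 10 starts at roll index 18: 3 remaining rolls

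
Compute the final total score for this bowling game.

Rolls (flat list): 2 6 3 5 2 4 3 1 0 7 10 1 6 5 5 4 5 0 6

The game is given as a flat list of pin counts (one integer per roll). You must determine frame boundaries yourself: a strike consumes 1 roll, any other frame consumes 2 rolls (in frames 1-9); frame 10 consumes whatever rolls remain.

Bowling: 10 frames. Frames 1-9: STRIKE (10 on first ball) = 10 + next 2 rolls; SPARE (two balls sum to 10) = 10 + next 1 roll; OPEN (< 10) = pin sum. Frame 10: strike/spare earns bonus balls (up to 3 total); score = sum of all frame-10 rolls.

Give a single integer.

Frame 1: OPEN (2+6=8). Cumulative: 8
Frame 2: OPEN (3+5=8). Cumulative: 16
Frame 3: OPEN (2+4=6). Cumulative: 22
Frame 4: OPEN (3+1=4). Cumulative: 26
Frame 5: OPEN (0+7=7). Cumulative: 33
Frame 6: STRIKE. 10 + next two rolls (1+6) = 17. Cumulative: 50
Frame 7: OPEN (1+6=7). Cumulative: 57
Frame 8: SPARE (5+5=10). 10 + next roll (4) = 14. Cumulative: 71
Frame 9: OPEN (4+5=9). Cumulative: 80
Frame 10: OPEN. Sum of all frame-10 rolls (0+6) = 6. Cumulative: 86

Answer: 86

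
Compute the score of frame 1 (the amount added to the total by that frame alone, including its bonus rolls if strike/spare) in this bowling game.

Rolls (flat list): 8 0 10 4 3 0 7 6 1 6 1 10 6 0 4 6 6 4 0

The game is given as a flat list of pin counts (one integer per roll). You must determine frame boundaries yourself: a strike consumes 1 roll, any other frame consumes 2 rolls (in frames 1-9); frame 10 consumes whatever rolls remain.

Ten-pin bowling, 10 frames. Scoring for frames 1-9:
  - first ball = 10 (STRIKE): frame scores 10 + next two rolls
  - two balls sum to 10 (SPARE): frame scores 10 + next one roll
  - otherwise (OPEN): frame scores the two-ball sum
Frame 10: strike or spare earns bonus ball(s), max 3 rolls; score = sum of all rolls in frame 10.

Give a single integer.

Answer: 8

Derivation:
Frame 1: OPEN (8+0=8). Cumulative: 8
Frame 2: STRIKE. 10 + next two rolls (4+3) = 17. Cumulative: 25
Frame 3: OPEN (4+3=7). Cumulative: 32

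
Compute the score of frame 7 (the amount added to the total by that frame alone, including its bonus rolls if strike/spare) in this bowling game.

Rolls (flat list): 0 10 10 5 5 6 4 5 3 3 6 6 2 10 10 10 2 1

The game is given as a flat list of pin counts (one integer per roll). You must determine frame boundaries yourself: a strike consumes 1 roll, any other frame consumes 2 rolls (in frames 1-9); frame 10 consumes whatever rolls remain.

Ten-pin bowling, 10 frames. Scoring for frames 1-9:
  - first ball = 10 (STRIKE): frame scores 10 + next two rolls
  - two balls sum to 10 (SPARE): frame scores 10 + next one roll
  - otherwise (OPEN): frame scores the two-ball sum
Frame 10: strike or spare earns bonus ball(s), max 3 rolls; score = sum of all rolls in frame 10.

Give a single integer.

Answer: 8

Derivation:
Frame 1: SPARE (0+10=10). 10 + next roll (10) = 20. Cumulative: 20
Frame 2: STRIKE. 10 + next two rolls (5+5) = 20. Cumulative: 40
Frame 3: SPARE (5+5=10). 10 + next roll (6) = 16. Cumulative: 56
Frame 4: SPARE (6+4=10). 10 + next roll (5) = 15. Cumulative: 71
Frame 5: OPEN (5+3=8). Cumulative: 79
Frame 6: OPEN (3+6=9). Cumulative: 88
Frame 7: OPEN (6+2=8). Cumulative: 96
Frame 8: STRIKE. 10 + next two rolls (10+10) = 30. Cumulative: 126
Frame 9: STRIKE. 10 + next two rolls (10+2) = 22. Cumulative: 148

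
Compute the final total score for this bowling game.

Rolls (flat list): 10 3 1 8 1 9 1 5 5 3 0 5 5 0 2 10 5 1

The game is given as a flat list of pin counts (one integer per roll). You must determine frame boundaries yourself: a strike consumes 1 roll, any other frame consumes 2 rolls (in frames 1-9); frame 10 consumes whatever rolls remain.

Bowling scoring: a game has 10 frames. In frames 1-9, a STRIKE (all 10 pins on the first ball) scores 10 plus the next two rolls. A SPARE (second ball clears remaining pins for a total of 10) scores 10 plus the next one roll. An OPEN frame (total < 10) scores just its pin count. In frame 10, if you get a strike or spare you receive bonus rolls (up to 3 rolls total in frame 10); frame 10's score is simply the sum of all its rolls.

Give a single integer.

Frame 1: STRIKE. 10 + next two rolls (3+1) = 14. Cumulative: 14
Frame 2: OPEN (3+1=4). Cumulative: 18
Frame 3: OPEN (8+1=9). Cumulative: 27
Frame 4: SPARE (9+1=10). 10 + next roll (5) = 15. Cumulative: 42
Frame 5: SPARE (5+5=10). 10 + next roll (3) = 13. Cumulative: 55
Frame 6: OPEN (3+0=3). Cumulative: 58
Frame 7: SPARE (5+5=10). 10 + next roll (0) = 10. Cumulative: 68
Frame 8: OPEN (0+2=2). Cumulative: 70
Frame 9: STRIKE. 10 + next two rolls (5+1) = 16. Cumulative: 86
Frame 10: OPEN. Sum of all frame-10 rolls (5+1) = 6. Cumulative: 92

Answer: 92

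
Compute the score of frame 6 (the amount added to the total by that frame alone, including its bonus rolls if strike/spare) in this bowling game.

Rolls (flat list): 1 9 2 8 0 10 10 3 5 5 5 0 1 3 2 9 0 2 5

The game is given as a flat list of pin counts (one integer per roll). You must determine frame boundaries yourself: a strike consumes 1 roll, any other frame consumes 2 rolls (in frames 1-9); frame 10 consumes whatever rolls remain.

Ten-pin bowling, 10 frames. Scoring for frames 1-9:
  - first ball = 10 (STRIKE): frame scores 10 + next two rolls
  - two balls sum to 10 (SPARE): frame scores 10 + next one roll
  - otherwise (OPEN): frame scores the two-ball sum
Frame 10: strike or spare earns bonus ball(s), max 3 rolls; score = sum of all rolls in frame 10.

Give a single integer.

Frame 1: SPARE (1+9=10). 10 + next roll (2) = 12. Cumulative: 12
Frame 2: SPARE (2+8=10). 10 + next roll (0) = 10. Cumulative: 22
Frame 3: SPARE (0+10=10). 10 + next roll (10) = 20. Cumulative: 42
Frame 4: STRIKE. 10 + next two rolls (3+5) = 18. Cumulative: 60
Frame 5: OPEN (3+5=8). Cumulative: 68
Frame 6: SPARE (5+5=10). 10 + next roll (0) = 10. Cumulative: 78
Frame 7: OPEN (0+1=1). Cumulative: 79
Frame 8: OPEN (3+2=5). Cumulative: 84

Answer: 10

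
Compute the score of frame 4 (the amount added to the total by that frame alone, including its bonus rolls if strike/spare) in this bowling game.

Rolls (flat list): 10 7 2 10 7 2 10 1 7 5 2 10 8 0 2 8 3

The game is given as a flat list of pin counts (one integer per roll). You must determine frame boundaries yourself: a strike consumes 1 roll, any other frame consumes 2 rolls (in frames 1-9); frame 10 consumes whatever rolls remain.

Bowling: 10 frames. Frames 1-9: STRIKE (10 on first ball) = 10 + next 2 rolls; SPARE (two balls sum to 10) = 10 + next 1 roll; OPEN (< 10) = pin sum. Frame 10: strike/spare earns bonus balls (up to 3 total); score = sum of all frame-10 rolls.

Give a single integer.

Frame 1: STRIKE. 10 + next two rolls (7+2) = 19. Cumulative: 19
Frame 2: OPEN (7+2=9). Cumulative: 28
Frame 3: STRIKE. 10 + next two rolls (7+2) = 19. Cumulative: 47
Frame 4: OPEN (7+2=9). Cumulative: 56
Frame 5: STRIKE. 10 + next two rolls (1+7) = 18. Cumulative: 74
Frame 6: OPEN (1+7=8). Cumulative: 82

Answer: 9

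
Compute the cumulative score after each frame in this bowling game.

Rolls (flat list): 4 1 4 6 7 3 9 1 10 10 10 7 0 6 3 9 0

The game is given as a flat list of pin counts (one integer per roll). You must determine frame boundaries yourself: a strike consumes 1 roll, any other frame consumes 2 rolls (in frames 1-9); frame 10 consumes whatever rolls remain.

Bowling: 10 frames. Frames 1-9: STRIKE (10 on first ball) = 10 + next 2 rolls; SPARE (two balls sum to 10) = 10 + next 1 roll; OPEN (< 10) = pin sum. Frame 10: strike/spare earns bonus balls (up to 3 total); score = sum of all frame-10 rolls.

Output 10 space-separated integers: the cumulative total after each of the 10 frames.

Answer: 5 22 41 61 91 118 135 142 151 160

Derivation:
Frame 1: OPEN (4+1=5). Cumulative: 5
Frame 2: SPARE (4+6=10). 10 + next roll (7) = 17. Cumulative: 22
Frame 3: SPARE (7+3=10). 10 + next roll (9) = 19. Cumulative: 41
Frame 4: SPARE (9+1=10). 10 + next roll (10) = 20. Cumulative: 61
Frame 5: STRIKE. 10 + next two rolls (10+10) = 30. Cumulative: 91
Frame 6: STRIKE. 10 + next two rolls (10+7) = 27. Cumulative: 118
Frame 7: STRIKE. 10 + next two rolls (7+0) = 17. Cumulative: 135
Frame 8: OPEN (7+0=7). Cumulative: 142
Frame 9: OPEN (6+3=9). Cumulative: 151
Frame 10: OPEN. Sum of all frame-10 rolls (9+0) = 9. Cumulative: 160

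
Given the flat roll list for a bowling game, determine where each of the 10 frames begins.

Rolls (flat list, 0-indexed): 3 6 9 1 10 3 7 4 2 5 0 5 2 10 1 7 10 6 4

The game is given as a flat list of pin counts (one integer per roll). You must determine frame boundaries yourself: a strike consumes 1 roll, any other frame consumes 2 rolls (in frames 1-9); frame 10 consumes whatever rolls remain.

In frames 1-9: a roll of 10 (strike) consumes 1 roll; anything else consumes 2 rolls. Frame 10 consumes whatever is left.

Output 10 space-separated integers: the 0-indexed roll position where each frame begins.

Answer: 0 2 4 5 7 9 11 13 14 16

Derivation:
Frame 1 starts at roll index 0: rolls=3,6 (sum=9), consumes 2 rolls
Frame 2 starts at roll index 2: rolls=9,1 (sum=10), consumes 2 rolls
Frame 3 starts at roll index 4: roll=10 (strike), consumes 1 roll
Frame 4 starts at roll index 5: rolls=3,7 (sum=10), consumes 2 rolls
Frame 5 starts at roll index 7: rolls=4,2 (sum=6), consumes 2 rolls
Frame 6 starts at roll index 9: rolls=5,0 (sum=5), consumes 2 rolls
Frame 7 starts at roll index 11: rolls=5,2 (sum=7), consumes 2 rolls
Frame 8 starts at roll index 13: roll=10 (strike), consumes 1 roll
Frame 9 starts at roll index 14: rolls=1,7 (sum=8), consumes 2 rolls
Frame 10 starts at roll index 16: 3 remaining rolls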